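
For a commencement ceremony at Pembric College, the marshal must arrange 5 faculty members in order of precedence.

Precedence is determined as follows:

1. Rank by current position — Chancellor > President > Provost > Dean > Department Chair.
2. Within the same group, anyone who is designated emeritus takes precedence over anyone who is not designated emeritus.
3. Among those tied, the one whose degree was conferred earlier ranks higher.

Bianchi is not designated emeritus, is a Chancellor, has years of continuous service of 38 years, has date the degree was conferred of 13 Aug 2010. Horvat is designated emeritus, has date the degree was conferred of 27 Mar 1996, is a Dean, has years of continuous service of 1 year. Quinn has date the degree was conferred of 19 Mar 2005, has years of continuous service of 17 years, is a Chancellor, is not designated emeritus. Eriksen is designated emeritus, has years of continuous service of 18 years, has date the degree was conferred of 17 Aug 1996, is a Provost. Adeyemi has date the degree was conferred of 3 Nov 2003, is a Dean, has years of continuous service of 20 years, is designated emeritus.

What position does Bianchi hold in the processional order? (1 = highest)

By current position: Quinn and Bianchi (Chancellor); then Eriksen (Provost); then Horvat and Adeyemi (Dean).
Quinn and Bianchi are each not designated emeritus, so the next rule applies.
Among Quinn and Bianchi, by date the degree was conferred (earlier first): Quinn (19 Mar 2005) before Bianchi (13 Aug 2010).
Horvat and Adeyemi are each designated emeritus, so the next rule applies.
Among Horvat and Adeyemi, by date the degree was conferred (earlier first): Horvat (27 Mar 1996) before Adeyemi (3 Nov 2003).
Order: Quinn, Bianchi, Eriksen, Horvat, Adeyemi. So position 2.

2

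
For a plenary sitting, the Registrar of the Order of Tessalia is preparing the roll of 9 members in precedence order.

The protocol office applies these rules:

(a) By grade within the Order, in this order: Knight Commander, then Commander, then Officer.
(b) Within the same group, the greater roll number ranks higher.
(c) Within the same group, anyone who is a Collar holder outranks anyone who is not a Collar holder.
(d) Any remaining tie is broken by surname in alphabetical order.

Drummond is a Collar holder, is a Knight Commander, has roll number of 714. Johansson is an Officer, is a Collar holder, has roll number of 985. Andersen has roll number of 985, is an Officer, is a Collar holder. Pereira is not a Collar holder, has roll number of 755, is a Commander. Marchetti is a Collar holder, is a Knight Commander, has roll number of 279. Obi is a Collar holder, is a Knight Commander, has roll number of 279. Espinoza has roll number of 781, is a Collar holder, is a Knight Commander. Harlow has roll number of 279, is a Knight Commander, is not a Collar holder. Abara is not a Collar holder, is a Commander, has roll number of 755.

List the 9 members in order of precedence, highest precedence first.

Espinoza, Drummond, Marchetti, Obi, Harlow, Abara, Pereira, Andersen, Johansson

By grade within the Order: Espinoza, Drummond, Marchetti, Obi and Harlow (Knight Commander); then Abara and Pereira (Commander); then Andersen and Johansson (Officer).
Among Espinoza, Drummond, Marchetti, Obi and Harlow, by roll number (higher first): Espinoza (781) before Drummond (714) before Marchetti, Obi and Harlow (279).
Among Marchetti, Obi and Harlow, a Collar holder before not a Collar holder: Marchetti and Obi (a Collar holder) before Harlow (not a Collar holder).
Among Marchetti and Obi, alphabetically by surname: Marchetti before Obi.
Abara and Pereira both have roll number 755, so the next rule applies.
Abara and Pereira are each not a Collar holder, so the next rule applies.
Among Abara and Pereira, alphabetically by surname: Abara before Pereira.
Andersen and Johansson both have roll number 985, so the next rule applies.
Andersen and Johansson are each a Collar holder, so the next rule applies.
Among Andersen and Johansson, alphabetically by surname: Andersen before Johansson.
Full order: Espinoza, Drummond, Marchetti, Obi, Harlow, Abara, Pereira, Andersen, Johansson.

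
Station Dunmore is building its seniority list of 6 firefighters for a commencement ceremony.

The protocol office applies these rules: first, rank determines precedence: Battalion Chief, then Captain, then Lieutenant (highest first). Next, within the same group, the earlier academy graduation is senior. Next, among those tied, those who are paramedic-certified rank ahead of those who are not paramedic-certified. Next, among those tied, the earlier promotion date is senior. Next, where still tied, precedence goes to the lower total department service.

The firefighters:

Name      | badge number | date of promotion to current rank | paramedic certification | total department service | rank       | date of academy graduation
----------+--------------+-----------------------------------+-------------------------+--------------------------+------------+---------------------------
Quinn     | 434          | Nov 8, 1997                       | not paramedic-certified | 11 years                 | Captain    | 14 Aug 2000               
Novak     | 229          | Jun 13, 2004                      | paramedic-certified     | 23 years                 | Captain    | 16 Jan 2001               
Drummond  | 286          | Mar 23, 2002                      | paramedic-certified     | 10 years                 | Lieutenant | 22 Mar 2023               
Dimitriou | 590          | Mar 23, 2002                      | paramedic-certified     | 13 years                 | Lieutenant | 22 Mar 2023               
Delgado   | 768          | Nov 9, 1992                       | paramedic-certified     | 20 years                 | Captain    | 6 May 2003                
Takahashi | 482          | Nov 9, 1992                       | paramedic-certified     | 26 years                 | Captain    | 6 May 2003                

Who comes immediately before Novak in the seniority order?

Quinn

By rank: Quinn, Novak, Delgado and Takahashi (Captain); then Drummond and Dimitriou (Lieutenant).
Among Quinn, Novak, Delgado and Takahashi, by date of academy graduation (earlier first): Quinn (14 Aug 2000) before Novak (16 Jan 2001) before Delgado and Takahashi (6 May 2003).
Delgado and Takahashi are each paramedic-certified, so the next rule applies.
Delgado and Takahashi both have date of promotion to current rank Nov 9, 1992, so the next rule applies.
Among Delgado and Takahashi, by total department service (lower first): Delgado (20 years) before Takahashi (26 years).
Drummond and Dimitriou both have date of academy graduation 22 Mar 2023, so the next rule applies.
Drummond and Dimitriou are each paramedic-certified, so the next rule applies.
Drummond and Dimitriou both have date of promotion to current rank Mar 23, 2002, so the next rule applies.
Among Drummond and Dimitriou, by total department service (lower first): Drummond (10 years) before Dimitriou (13 years).
Order: Quinn, Novak, Delgado, Takahashi, Drummond, Dimitriou.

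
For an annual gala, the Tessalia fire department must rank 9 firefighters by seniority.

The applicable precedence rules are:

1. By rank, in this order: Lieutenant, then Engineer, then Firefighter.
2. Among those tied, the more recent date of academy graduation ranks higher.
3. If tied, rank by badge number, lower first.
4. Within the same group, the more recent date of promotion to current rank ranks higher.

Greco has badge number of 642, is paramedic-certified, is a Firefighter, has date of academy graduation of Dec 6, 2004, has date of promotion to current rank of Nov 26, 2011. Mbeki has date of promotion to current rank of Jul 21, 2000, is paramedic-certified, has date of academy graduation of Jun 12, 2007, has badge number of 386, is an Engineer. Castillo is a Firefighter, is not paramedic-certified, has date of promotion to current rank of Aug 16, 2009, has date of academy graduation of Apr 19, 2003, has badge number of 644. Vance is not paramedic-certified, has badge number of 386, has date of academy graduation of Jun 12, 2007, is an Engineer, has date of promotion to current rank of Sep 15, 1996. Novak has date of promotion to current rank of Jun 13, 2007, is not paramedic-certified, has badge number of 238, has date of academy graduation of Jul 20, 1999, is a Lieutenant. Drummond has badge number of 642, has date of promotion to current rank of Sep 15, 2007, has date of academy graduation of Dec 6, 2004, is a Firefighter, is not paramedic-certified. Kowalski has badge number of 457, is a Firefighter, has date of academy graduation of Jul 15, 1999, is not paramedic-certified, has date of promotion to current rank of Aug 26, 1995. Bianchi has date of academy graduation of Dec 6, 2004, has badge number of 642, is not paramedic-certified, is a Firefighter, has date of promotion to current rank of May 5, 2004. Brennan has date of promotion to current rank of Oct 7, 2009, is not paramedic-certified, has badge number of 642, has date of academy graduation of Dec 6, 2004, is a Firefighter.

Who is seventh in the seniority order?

By rank: Novak (Lieutenant); then Mbeki and Vance (Engineer); then Greco, Brennan, Drummond, Bianchi, Castillo and Kowalski (Firefighter).
Mbeki and Vance both have date of academy graduation Jun 12, 2007, so the next rule applies.
Mbeki and Vance both have badge number 386, so the next rule applies.
Among Mbeki and Vance, by date of promotion to current rank (later first): Mbeki (Jul 21, 2000) before Vance (Sep 15, 1996).
Among Greco, Brennan, Drummond, Bianchi, Castillo and Kowalski, by date of academy graduation (later first): Greco, Brennan, Drummond and Bianchi (Dec 6, 2004) before Castillo (Apr 19, 2003) before Kowalski (Jul 15, 1999).
Greco, Brennan, Drummond and Bianchi all have badge number 642, so the next rule applies.
Among Greco, Brennan, Drummond and Bianchi, by date of promotion to current rank (later first): Greco (Nov 26, 2011) before Brennan (Oct 7, 2009) before Drummond (Sep 15, 2007) before Bianchi (May 5, 2004).
Order: Novak, Mbeki, Vance, Greco, Brennan, Drummond, Bianchi, Castillo, Kowalski.

Bianchi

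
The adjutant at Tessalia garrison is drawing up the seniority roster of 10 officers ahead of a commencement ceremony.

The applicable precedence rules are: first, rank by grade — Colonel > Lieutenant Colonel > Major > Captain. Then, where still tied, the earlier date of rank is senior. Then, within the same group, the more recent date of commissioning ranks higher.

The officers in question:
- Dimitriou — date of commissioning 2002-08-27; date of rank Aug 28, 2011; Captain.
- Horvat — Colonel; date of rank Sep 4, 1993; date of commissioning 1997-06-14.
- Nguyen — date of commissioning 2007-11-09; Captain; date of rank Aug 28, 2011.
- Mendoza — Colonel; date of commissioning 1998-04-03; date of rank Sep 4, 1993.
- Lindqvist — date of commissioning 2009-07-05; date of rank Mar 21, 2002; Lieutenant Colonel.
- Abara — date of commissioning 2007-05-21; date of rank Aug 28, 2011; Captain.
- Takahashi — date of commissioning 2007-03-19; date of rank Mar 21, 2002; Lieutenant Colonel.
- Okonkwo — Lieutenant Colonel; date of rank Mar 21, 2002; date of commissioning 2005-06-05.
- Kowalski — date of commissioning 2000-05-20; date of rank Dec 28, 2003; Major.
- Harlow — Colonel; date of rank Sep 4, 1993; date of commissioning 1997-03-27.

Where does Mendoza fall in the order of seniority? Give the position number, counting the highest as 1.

1

By grade: Mendoza, Horvat and Harlow (Colonel); then Lindqvist, Takahashi and Okonkwo (Lieutenant Colonel); then Kowalski (Major); then Nguyen, Abara and Dimitriou (Captain).
Mendoza, Horvat and Harlow all have date of rank Sep 4, 1993, so the next rule applies.
Among Mendoza, Horvat and Harlow, by date of commissioning (later first): Mendoza (1998-04-03) before Horvat (1997-06-14) before Harlow (1997-03-27).
Lindqvist, Takahashi and Okonkwo all have date of rank Mar 21, 2002, so the next rule applies.
Among Lindqvist, Takahashi and Okonkwo, by date of commissioning (later first): Lindqvist (2009-07-05) before Takahashi (2007-03-19) before Okonkwo (2005-06-05).
Nguyen, Abara and Dimitriou all have date of rank Aug 28, 2011, so the next rule applies.
Among Nguyen, Abara and Dimitriou, by date of commissioning (later first): Nguyen (2007-11-09) before Abara (2007-05-21) before Dimitriou (2002-08-27).
Order: Mendoza, Horvat, Harlow, Lindqvist, Takahashi, Okonkwo, Kowalski, Nguyen, Abara, Dimitriou. So position 1.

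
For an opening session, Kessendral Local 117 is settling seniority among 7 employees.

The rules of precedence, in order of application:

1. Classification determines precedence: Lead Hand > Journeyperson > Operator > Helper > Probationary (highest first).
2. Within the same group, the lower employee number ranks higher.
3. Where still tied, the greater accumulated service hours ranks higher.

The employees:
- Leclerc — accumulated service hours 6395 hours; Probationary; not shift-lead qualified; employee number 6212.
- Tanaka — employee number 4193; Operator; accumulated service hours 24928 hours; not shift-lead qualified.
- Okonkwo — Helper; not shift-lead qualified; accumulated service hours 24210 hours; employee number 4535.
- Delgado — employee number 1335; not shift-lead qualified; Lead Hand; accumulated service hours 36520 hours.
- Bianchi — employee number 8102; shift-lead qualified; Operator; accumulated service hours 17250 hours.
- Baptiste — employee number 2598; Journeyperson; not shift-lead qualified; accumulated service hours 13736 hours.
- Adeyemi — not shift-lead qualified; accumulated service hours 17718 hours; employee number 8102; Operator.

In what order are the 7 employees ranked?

Delgado, Baptiste, Tanaka, Adeyemi, Bianchi, Okonkwo, Leclerc

By classification: Delgado (Lead Hand); then Baptiste (Journeyperson); then Tanaka, Adeyemi and Bianchi (Operator); then Okonkwo (Helper); then Leclerc (Probationary).
Among Tanaka, Adeyemi and Bianchi, by employee number (lower first): Tanaka (4193) before Adeyemi and Bianchi (8102).
Among Adeyemi and Bianchi, by accumulated service hours (higher first): Adeyemi (17718 hours) before Bianchi (17250 hours).
Full order: Delgado, Baptiste, Tanaka, Adeyemi, Bianchi, Okonkwo, Leclerc.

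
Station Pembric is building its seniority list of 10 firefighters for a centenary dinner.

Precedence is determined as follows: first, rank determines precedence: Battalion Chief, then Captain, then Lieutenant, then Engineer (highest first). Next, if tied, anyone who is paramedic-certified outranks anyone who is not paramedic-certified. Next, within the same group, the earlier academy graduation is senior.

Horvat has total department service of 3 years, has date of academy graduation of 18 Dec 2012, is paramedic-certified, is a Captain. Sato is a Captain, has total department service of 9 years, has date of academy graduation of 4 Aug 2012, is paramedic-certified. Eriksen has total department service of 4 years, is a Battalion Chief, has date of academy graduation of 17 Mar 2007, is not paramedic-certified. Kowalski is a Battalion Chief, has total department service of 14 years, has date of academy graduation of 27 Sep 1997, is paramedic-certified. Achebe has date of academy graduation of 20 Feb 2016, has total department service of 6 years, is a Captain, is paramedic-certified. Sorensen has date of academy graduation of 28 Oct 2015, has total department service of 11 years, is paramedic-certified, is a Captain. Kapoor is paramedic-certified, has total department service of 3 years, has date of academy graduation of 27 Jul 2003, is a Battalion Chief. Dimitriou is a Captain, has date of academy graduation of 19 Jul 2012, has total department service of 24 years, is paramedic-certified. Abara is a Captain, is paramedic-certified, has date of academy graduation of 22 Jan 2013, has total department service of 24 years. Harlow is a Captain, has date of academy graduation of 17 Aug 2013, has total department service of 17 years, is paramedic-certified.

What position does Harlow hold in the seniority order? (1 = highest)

8

By rank: Kowalski, Kapoor and Eriksen (Battalion Chief); then Dimitriou, Sato, Horvat, Abara, Harlow, Sorensen and Achebe (Captain).
Among Kowalski, Kapoor and Eriksen, paramedic-certified before not paramedic-certified: Kowalski and Kapoor (paramedic-certified) before Eriksen (not paramedic-certified).
Among Kowalski and Kapoor, by date of academy graduation (earlier first): Kowalski (27 Sep 1997) before Kapoor (27 Jul 2003).
Dimitriou, Sato, Horvat, Abara, Harlow, Sorensen and Achebe are each paramedic-certified, so the next rule applies.
Among Dimitriou, Sato, Horvat, Abara, Harlow, Sorensen and Achebe, by date of academy graduation (earlier first): Dimitriou (19 Jul 2012) before Sato (4 Aug 2012) before Horvat (18 Dec 2012) before Abara (22 Jan 2013) before Harlow (17 Aug 2013) before Sorensen (28 Oct 2015) before Achebe (20 Feb 2016).
Order: Kowalski, Kapoor, Eriksen, Dimitriou, Sato, Horvat, Abara, Harlow, Sorensen, Achebe. So position 8.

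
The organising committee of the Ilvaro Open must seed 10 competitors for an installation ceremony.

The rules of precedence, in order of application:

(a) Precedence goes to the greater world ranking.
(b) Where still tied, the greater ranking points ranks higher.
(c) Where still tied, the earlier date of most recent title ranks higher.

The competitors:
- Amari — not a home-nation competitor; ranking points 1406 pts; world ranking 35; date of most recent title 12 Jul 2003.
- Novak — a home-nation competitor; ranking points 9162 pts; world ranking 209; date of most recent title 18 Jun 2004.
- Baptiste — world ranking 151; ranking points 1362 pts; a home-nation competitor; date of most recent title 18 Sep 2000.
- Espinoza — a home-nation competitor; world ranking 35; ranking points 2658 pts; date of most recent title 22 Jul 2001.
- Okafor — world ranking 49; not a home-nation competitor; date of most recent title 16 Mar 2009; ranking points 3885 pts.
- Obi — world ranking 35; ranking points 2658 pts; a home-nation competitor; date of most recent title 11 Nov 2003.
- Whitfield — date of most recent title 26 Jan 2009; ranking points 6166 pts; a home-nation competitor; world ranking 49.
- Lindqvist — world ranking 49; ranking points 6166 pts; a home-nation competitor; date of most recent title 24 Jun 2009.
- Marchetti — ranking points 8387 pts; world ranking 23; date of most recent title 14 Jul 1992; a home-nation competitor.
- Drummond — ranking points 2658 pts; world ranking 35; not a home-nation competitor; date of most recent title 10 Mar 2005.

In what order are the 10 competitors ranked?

By world ranking (higher first): Novak (209); then Baptiste (151); then Whitfield, Lindqvist and Okafor (each 49); then Espinoza, Obi, Drummond and Amari (each 35); then Marchetti (23).
Among Whitfield, Lindqvist and Okafor, by ranking points (higher first): Whitfield and Lindqvist (6166 pts) before Okafor (3885 pts).
Among Whitfield and Lindqvist, by date of most recent title (earlier first): Whitfield (26 Jan 2009) before Lindqvist (24 Jun 2009).
Among Espinoza, Obi, Drummond and Amari, by ranking points (higher first): Espinoza, Obi and Drummond (2658 pts) before Amari (1406 pts).
Among Espinoza, Obi and Drummond, by date of most recent title (earlier first): Espinoza (22 Jul 2001) before Obi (11 Nov 2003) before Drummond (10 Mar 2005).
Full order: Novak, Baptiste, Whitfield, Lindqvist, Okafor, Espinoza, Obi, Drummond, Amari, Marchetti.

Novak, Baptiste, Whitfield, Lindqvist, Okafor, Espinoza, Obi, Drummond, Amari, Marchetti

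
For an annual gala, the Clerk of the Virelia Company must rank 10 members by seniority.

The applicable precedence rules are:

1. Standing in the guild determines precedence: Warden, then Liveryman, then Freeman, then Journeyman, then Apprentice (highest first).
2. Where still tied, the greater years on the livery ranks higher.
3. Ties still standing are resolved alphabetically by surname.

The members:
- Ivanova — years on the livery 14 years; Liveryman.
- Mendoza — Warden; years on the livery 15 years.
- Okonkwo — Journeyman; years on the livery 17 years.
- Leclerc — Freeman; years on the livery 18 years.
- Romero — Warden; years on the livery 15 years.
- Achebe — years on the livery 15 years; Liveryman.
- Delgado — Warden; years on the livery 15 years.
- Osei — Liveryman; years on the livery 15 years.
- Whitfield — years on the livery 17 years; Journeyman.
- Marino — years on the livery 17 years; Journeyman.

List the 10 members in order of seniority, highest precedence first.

By standing in the guild: Delgado, Mendoza and Romero (Warden); then Achebe, Osei and Ivanova (Liveryman); then Leclerc (Freeman); then Marino, Okonkwo and Whitfield (Journeyman).
Delgado, Mendoza and Romero all have years on the livery 15 years, so the next rule applies.
Among Delgado, Mendoza and Romero, alphabetically by surname: Delgado before Mendoza before Romero.
Among Achebe, Osei and Ivanova, by years on the livery (higher first): Achebe and Osei (15 years) before Ivanova (14 years).
Among Achebe and Osei, alphabetically by surname: Achebe before Osei.
Marino, Okonkwo and Whitfield all have years on the livery 17 years, so the next rule applies.
Among Marino, Okonkwo and Whitfield, alphabetically by surname: Marino before Okonkwo before Whitfield.
Full order: Delgado, Mendoza, Romero, Achebe, Osei, Ivanova, Leclerc, Marino, Okonkwo, Whitfield.

Delgado, Mendoza, Romero, Achebe, Osei, Ivanova, Leclerc, Marino, Okonkwo, Whitfield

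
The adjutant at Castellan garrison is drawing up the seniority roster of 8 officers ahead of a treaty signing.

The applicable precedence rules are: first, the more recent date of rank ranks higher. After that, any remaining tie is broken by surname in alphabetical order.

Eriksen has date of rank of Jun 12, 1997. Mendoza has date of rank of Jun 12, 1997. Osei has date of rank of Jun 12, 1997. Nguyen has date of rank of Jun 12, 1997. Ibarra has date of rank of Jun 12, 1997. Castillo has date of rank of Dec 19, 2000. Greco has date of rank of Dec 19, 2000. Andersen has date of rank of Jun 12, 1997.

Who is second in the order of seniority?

Greco

By date of rank (later first): Castillo and Greco (both Dec 19, 2000); then Andersen, Eriksen, Ibarra, Mendoza, Nguyen and Osei (each Jun 12, 1997).
Among Castillo and Greco, alphabetically by surname: Castillo before Greco.
Among Andersen, Eriksen, Ibarra, Mendoza, Nguyen and Osei, alphabetically by surname: Andersen before Eriksen before Ibarra before Mendoza before Nguyen before Osei.
Order: Castillo, Greco, Andersen, Eriksen, Ibarra, Mendoza, Nguyen, Osei.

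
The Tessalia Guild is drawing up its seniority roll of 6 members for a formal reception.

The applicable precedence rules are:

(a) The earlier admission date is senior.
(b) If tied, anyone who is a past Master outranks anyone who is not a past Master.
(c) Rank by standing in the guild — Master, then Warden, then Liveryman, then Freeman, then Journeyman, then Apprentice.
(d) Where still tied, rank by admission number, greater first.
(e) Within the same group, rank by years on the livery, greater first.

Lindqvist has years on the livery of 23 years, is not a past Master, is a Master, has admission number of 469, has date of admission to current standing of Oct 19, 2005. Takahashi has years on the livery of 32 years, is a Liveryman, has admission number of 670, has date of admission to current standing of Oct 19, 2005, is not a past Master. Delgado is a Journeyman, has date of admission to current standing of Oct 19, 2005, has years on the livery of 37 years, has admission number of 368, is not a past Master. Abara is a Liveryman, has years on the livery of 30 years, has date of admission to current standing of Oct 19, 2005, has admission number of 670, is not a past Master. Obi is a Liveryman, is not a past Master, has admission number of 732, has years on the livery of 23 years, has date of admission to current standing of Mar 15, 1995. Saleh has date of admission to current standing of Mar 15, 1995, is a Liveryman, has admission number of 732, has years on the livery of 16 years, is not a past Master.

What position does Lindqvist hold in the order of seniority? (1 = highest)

By date of admission to current standing (earlier first): Obi and Saleh (both Mar 15, 1995); then Lindqvist, Takahashi, Abara and Delgado (each Oct 19, 2005).
Obi and Saleh are each not a past Master, so the next rule applies.
Obi and Saleh are each Liveryman, so the next rule applies.
Obi and Saleh both have admission number 732, so the next rule applies.
Among Obi and Saleh, by years on the livery (higher first): Obi (23 years) before Saleh (16 years).
Lindqvist, Takahashi, Abara and Delgado are each not a past Master, so the next rule applies.
Among Lindqvist, Takahashi, Abara and Delgado, by standing in the guild: Lindqvist (Master) before Takahashi and Abara (Liveryman) before Delgado (Journeyman).
Takahashi and Abara both have admission number 670, so the next rule applies.
Among Takahashi and Abara, by years on the livery (higher first): Takahashi (32 years) before Abara (30 years).
Order: Obi, Saleh, Lindqvist, Takahashi, Abara, Delgado. So position 3.

3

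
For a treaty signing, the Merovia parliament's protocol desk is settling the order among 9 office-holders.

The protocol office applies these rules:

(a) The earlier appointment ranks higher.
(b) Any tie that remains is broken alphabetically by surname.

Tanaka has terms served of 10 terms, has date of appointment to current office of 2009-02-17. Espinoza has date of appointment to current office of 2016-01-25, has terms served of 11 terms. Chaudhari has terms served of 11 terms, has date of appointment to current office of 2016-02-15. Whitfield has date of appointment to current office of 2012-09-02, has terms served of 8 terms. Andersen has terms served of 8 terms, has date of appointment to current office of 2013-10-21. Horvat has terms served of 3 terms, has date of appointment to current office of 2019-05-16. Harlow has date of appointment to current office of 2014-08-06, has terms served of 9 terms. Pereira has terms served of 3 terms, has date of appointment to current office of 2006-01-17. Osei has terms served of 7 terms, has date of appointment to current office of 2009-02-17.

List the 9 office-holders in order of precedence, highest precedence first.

Pereira, Osei, Tanaka, Whitfield, Andersen, Harlow, Espinoza, Chaudhari, Horvat

By date of appointment to current office (earlier first): Pereira (2006-01-17); then Osei and Tanaka (both 2009-02-17); then Whitfield (2012-09-02); then Andersen (2013-10-21); then Harlow (2014-08-06); then Espinoza (2016-01-25); then Chaudhari (2016-02-15); then Horvat (2019-05-16).
Among Osei and Tanaka, alphabetically by surname: Osei before Tanaka.
Full order: Pereira, Osei, Tanaka, Whitfield, Andersen, Harlow, Espinoza, Chaudhari, Horvat.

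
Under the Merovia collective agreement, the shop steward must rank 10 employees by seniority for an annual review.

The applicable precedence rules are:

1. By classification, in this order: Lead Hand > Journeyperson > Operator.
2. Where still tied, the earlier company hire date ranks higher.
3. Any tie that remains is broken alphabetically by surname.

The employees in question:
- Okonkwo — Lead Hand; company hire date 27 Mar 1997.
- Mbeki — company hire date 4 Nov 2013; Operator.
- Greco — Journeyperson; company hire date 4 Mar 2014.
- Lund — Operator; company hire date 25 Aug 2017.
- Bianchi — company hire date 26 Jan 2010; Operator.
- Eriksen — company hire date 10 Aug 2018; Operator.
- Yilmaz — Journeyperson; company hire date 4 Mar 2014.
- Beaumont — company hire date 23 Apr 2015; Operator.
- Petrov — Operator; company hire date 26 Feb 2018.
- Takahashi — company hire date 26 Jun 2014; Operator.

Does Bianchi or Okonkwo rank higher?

Okonkwo

By classification: Okonkwo (Lead Hand); then Greco and Yilmaz (Journeyperson); then Bianchi, Mbeki, Takahashi, Beaumont, Lund, Petrov and Eriksen (Operator).
Greco and Yilmaz both have company hire date 4 Mar 2014, so the next rule applies.
Among Greco and Yilmaz, alphabetically by surname: Greco before Yilmaz.
Among Bianchi, Mbeki, Takahashi, Beaumont, Lund, Petrov and Eriksen, by company hire date (earlier first): Bianchi (26 Jan 2010) before Mbeki (4 Nov 2013) before Takahashi (26 Jun 2014) before Beaumont (23 Apr 2015) before Lund (25 Aug 2017) before Petrov (26 Feb 2018) before Eriksen (10 Aug 2018).
So Okonkwo takes precedence.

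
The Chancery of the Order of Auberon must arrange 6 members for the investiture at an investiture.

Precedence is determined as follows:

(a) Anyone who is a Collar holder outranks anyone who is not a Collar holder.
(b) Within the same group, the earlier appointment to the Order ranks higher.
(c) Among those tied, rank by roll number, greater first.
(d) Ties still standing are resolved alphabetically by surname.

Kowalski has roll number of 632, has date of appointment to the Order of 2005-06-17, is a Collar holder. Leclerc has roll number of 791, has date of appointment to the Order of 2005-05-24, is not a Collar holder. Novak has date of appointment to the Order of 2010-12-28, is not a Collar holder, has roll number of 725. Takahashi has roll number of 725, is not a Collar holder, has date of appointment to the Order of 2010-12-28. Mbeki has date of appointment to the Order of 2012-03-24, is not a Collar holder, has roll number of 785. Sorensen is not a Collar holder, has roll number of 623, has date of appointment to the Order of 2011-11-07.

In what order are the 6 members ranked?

Kowalski, Leclerc, Novak, Takahashi, Sorensen, Mbeki

By the first rule: Kowalski (a Collar holder); then Leclerc, Novak, Takahashi, Sorensen and Mbeki (each not a Collar holder).
Among Leclerc, Novak, Takahashi, Sorensen and Mbeki, by date of appointment to the Order (earlier first): Leclerc (2005-05-24) before Novak and Takahashi (2010-12-28) before Sorensen (2011-11-07) before Mbeki (2012-03-24).
Novak and Takahashi both have roll number 725, so the next rule applies.
Among Novak and Takahashi, alphabetically by surname: Novak before Takahashi.
Full order: Kowalski, Leclerc, Novak, Takahashi, Sorensen, Mbeki.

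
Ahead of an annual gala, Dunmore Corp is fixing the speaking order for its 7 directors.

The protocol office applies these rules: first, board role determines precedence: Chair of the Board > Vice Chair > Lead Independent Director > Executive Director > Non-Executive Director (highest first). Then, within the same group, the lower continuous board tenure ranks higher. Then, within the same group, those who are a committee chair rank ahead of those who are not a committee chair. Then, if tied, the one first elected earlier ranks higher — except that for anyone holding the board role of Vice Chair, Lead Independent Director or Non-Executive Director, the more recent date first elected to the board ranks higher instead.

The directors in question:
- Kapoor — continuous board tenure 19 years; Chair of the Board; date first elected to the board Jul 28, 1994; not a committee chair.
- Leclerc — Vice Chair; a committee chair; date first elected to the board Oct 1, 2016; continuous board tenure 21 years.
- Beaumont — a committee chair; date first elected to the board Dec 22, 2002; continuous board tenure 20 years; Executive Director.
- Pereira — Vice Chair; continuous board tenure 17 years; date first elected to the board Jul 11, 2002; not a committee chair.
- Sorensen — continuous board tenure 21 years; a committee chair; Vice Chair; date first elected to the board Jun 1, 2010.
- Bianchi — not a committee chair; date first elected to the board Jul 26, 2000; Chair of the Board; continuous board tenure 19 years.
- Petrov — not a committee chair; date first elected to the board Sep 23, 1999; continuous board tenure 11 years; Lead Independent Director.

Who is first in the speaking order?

By board role: Kapoor and Bianchi (Chair of the Board); then Pereira, Leclerc and Sorensen (Vice Chair); then Petrov (Lead Independent Director); then Beaumont (Executive Director).
Kapoor and Bianchi both have continuous board tenure 19 years, so the next rule applies.
Kapoor and Bianchi are each not a committee chair, so the next rule applies.
Among Kapoor and Bianchi, by date first elected to the board (earlier first): Kapoor (Jul 28, 1994) before Bianchi (Jul 26, 2000).
Among Pereira, Leclerc and Sorensen, by continuous board tenure (lower first): Pereira (17 years) before Leclerc and Sorensen (21 years).
Leclerc and Sorensen are each a committee chair, so the next rule applies.
Among Leclerc and Sorensen, by date first elected to the board (later first) (reversed rule for this group): Leclerc (Oct 1, 2016) before Sorensen (Jun 1, 2010).
Order: Kapoor, Bianchi, Pereira, Leclerc, Sorensen, Petrov, Beaumont.

Kapoor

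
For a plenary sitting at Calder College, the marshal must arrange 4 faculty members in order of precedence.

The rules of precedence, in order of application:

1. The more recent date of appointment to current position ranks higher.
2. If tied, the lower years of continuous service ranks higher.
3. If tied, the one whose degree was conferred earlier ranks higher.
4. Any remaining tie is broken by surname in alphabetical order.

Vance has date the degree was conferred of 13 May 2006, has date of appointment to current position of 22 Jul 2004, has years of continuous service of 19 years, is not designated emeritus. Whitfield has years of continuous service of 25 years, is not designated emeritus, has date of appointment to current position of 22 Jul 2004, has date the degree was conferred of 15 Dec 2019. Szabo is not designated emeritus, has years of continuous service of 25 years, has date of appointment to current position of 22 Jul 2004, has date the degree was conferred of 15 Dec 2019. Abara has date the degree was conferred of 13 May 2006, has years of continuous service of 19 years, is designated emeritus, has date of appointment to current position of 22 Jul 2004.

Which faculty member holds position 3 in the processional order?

By date of appointment to current position (later first): Abara, Vance, Szabo and Whitfield (each 22 Jul 2004).
Among Abara, Vance, Szabo and Whitfield, by years of continuous service (lower first): Abara and Vance (19 years) before Szabo and Whitfield (25 years).
Abara and Vance both have date the degree was conferred 13 May 2006, so the next rule applies.
Among Abara and Vance, alphabetically by surname: Abara before Vance.
Szabo and Whitfield both have date the degree was conferred 15 Dec 2019, so the next rule applies.
Among Szabo and Whitfield, alphabetically by surname: Szabo before Whitfield.
Order: Abara, Vance, Szabo, Whitfield.

Szabo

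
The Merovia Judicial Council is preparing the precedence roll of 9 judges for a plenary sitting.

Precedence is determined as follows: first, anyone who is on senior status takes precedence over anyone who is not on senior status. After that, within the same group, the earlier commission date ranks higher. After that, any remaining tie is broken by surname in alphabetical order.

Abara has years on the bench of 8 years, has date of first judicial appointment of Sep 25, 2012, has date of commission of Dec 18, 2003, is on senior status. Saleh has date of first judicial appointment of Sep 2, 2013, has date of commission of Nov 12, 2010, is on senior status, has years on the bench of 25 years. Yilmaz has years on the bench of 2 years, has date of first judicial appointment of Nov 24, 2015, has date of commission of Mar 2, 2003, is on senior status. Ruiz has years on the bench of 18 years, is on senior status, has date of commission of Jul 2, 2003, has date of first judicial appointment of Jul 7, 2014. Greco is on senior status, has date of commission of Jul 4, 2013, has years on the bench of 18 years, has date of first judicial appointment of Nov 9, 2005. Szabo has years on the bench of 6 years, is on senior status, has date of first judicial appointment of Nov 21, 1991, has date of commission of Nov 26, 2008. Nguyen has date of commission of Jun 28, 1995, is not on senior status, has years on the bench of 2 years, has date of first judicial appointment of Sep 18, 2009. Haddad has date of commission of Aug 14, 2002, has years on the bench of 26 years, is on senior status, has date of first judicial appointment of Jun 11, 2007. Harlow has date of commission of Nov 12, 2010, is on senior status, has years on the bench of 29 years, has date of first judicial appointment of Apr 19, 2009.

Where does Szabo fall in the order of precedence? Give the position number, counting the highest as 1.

5

By the first rule: Haddad, Yilmaz, Ruiz, Abara, Szabo, Harlow, Saleh and Greco (each on senior status); then Nguyen (not on senior status).
Among Haddad, Yilmaz, Ruiz, Abara, Szabo, Harlow, Saleh and Greco, by date of commission (earlier first): Haddad (Aug 14, 2002) before Yilmaz (Mar 2, 2003) before Ruiz (Jul 2, 2003) before Abara (Dec 18, 2003) before Szabo (Nov 26, 2008) before Harlow and Saleh (Nov 12, 2010) before Greco (Jul 4, 2013).
Among Harlow and Saleh, alphabetically by surname: Harlow before Saleh.
Order: Haddad, Yilmaz, Ruiz, Abara, Szabo, Harlow, Saleh, Greco, Nguyen. So position 5.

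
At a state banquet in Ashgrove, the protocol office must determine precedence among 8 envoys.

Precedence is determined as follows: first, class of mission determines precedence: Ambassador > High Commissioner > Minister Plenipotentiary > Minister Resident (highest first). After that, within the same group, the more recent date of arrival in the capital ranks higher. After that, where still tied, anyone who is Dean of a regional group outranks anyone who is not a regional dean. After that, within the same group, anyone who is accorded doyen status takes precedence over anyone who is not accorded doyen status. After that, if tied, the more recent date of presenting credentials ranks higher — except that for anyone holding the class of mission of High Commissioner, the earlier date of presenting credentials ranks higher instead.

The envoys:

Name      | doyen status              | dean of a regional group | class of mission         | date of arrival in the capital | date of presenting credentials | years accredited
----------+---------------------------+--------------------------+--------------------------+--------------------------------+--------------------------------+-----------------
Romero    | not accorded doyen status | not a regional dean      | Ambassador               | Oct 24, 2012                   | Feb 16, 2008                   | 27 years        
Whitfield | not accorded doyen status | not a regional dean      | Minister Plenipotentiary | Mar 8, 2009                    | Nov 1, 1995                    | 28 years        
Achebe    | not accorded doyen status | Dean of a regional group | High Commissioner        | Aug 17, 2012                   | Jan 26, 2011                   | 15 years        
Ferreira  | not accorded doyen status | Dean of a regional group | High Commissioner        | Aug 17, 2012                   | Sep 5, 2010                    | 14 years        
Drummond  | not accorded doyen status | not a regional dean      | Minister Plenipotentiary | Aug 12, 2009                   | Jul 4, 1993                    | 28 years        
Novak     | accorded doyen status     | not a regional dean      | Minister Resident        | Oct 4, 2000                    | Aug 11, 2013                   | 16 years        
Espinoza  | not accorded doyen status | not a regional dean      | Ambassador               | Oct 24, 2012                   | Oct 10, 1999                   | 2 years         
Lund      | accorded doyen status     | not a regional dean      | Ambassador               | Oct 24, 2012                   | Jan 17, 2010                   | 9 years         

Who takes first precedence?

By class of mission: Lund, Romero and Espinoza (Ambassador); then Ferreira and Achebe (High Commissioner); then Drummond and Whitfield (Minister Plenipotentiary); then Novak (Minister Resident).
Lund, Romero and Espinoza all have date of arrival in the capital Oct 24, 2012, so the next rule applies.
Lund, Romero and Espinoza are each not a regional dean, so the next rule applies.
Among Lund, Romero and Espinoza, accorded doyen status before not accorded doyen status: Lund (accorded doyen status) before Romero and Espinoza (not accorded doyen status).
Among Romero and Espinoza, by date of presenting credentials (later first): Romero (Feb 16, 2008) before Espinoza (Oct 10, 1999).
Ferreira and Achebe both have date of arrival in the capital Aug 17, 2012, so the next rule applies.
Ferreira and Achebe are each Dean of a regional group, so the next rule applies.
Ferreira and Achebe are each not accorded doyen status, so the next rule applies.
Among Ferreira and Achebe, by date of presenting credentials (earlier first) (reversed rule for this group): Ferreira (Sep 5, 2010) before Achebe (Jan 26, 2011).
Among Drummond and Whitfield, by date of arrival in the capital (later first): Drummond (Aug 12, 2009) before Whitfield (Mar 8, 2009).
Order: Lund, Romero, Espinoza, Ferreira, Achebe, Drummond, Whitfield, Novak.

Lund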